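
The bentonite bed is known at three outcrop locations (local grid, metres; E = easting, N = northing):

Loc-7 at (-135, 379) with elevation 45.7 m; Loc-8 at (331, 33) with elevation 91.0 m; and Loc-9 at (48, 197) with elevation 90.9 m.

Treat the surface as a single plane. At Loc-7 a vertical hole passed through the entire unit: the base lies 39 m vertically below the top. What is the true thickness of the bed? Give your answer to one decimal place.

32.2 m

Two edge vectors: Loc-7→Loc-8 = (466, -346, 45.3), Loc-7→Loc-9 = (183, -182, 45.2).
Normal n = (Loc-7→Loc-8) × (Loc-7→Loc-9) = (-7394.6, -12773.3, -21494).
So ∂z/∂E = −n_x/n_z = −0.34403 and ∂z/∂N = −n_y/n_z = −0.59427.
|∇z| = √(a²+b²) = 0.68667, so dip δ = arctan(0.68667) = 34.48°.
True thickness = vertical thickness × cos δ = 39 × cos 34.48° = 32.2 m.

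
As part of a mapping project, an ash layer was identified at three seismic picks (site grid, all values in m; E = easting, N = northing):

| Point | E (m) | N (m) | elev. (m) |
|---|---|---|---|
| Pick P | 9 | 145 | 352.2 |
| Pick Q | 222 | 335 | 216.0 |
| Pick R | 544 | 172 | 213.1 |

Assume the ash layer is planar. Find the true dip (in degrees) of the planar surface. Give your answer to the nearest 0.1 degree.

Let the plane be z = a·E + b·N + c.
Pick Q−Pick P: 213a + 190b = −136.2;  Pick R−Pick P: 535a + 27b = −139.1.
Solving gives a = −0.23725, b = −0.45088.
Gradient magnitude |∇z| = √(a² + b²) = √(0.05629 + 0.20329) = 0.50949.
True dip = arctan(0.50949) = 27.0°, dipping toward NNE (azimuth ≈ 028°).

27.0°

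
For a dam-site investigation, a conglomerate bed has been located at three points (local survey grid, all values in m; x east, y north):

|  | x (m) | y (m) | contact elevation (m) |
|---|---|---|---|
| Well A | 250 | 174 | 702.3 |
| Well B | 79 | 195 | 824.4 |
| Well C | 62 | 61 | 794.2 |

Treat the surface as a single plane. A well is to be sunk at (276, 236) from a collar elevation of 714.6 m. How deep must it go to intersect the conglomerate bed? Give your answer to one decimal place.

Two edge vectors: Well A→Well B = (-171, 21, 122.1), Well A→Well C = (-188, -113, 91.9).
Normal n = (Well A→Well B) × (Well A→Well C) = (15727.2, -7239.9, 23271).
So ∂z/∂x = −n_x/n_z = −0.67583 and ∂z/∂y = −n_y/n_z = 0.31111.
Intercept c from Well A: 702.3 + 168.96 − 54.13 = 817.12.
At (276, 236): z_contact = −186.53 + 73.42 + 817.12 = 704.02 m.
Depth below ground = 714.6 − 704.02 = 10.6 m.

10.6 m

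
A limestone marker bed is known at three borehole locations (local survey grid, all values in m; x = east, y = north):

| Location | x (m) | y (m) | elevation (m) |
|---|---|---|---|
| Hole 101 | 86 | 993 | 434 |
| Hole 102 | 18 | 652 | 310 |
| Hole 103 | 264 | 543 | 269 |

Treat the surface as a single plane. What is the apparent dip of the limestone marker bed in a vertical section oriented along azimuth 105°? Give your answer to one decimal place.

5.7°

Let the plane be z = a·x + b·y + c.
Hole 102−Hole 101: −68a − 341b = −124;  Hole 103−Hole 101: 178a − 450b = −165.
Solving gives a = −0.00509, b = 0.36465.
Unit vector along 105° is (sin 105°, cos 105°) = (0.9659, -0.2588).
Slope in that direction = a·(0.9659) + b·(-0.2588) = −0.09930.
Apparent dip = arctan|0.09930| = 5.7° (true dip is 20.0°, so apparent ≤ true as expected).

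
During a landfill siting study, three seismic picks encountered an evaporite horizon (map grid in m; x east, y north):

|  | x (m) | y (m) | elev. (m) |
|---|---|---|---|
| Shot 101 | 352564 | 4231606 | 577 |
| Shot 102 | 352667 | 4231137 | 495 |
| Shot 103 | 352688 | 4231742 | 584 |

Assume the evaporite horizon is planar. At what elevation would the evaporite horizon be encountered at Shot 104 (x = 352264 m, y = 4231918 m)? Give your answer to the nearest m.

Let the plane be z = a·x + b·y + c.
Shot 102−Shot 101: 103a − 469b = −82;  Shot 103−Shot 101: 124a + 136b = 7.
Solving gives a = −0.10904329, b = 0.15089241.
Then c = 577 − a·352564 − b·4231606 = −599495.50.
At (352264, 4231918): z = −38412.0 + 638564.3 − 599495.50 = 656.8 m.

657 m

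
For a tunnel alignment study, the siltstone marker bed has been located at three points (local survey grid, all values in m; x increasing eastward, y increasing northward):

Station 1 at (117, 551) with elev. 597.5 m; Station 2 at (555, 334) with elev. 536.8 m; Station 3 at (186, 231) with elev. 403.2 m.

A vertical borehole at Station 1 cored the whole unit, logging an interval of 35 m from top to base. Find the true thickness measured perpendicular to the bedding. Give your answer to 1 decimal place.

Let the plane be z = a·x + b·y + c.
Station 2−Station 1: 438a − 217b = −60.7;  Station 3−Station 1: 69a − 320b = −194.3.
Solving gives a = 0.18164, b = 0.64635.
|∇z| = √(a²+b²) = 0.67139, so dip δ = arctan(0.67139) = 33.88°.
True thickness = vertical thickness × cos δ = 35 × cos 33.88° = 29.1 m.

29.1 m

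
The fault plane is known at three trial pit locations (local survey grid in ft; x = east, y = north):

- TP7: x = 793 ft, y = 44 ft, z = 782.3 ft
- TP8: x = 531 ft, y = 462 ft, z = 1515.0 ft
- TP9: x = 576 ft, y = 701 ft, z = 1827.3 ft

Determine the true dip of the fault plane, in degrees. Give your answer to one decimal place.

Let the plane be z = a·x + b·y + c.
TP8−TP7: −262a + 418b = 732.7;  TP9−TP7: −217a + 657b = 1045.
Solving gives a = −0.54740, b = 1.40976.
Gradient magnitude |∇z| = √(a² + b²) = √(0.29965 + 1.98743) = 1.51231.
True dip = arctan(1.51231) = 56.5°, dipping toward SSE (azimuth ≈ 159°).

56.5°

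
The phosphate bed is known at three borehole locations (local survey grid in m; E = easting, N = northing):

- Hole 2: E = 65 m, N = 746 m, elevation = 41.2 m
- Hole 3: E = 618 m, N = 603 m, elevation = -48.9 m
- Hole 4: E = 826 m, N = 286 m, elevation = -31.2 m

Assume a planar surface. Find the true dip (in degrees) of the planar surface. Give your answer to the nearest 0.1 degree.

Two edge vectors: Hole 2→Hole 3 = (553, -143, -90.1), Hole 2→Hole 4 = (761, -460, -72.4).
Normal n = (Hole 2→Hole 3) × (Hole 2→Hole 4) = (-31092.8, -28528.9, -145557).
So ∂z/∂E = −n_x/n_z = −0.21361 and ∂z/∂N = −n_y/n_z = −0.19600.
Gradient magnitude |∇z| = √(a² + b²) = √(0.04563 + 0.03842) = 0.28991.
True dip = arctan(0.28991) = 16.2°, dipping toward NE (azimuth ≈ 047°).

16.2°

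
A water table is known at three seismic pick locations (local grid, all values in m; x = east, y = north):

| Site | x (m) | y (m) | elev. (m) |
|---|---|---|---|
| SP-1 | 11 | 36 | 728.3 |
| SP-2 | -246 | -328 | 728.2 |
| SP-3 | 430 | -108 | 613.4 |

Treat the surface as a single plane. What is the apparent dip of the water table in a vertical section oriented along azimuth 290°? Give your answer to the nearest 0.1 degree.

14.6°

Let the plane be z = a·x + b·y + c.
SP-2−SP-1: −257a − 364b = −0.1;  SP-3−SP-1: 419a − 144b = −114.9.
Solving gives a = −0.22060, b = 0.15603.
Unit vector along 290° is (sin 290°, cos 290°) = (-0.9397, 0.3420).
Slope in that direction = a·(-0.9397) + b·(0.3420) = 0.26066.
Apparent dip = arctan|0.26066| = 14.6° (true dip is 15.1°, so apparent ≤ true as expected).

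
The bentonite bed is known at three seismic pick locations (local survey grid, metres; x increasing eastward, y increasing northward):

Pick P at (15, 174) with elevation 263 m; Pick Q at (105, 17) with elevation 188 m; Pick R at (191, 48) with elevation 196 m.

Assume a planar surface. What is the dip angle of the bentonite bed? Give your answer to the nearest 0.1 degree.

Let the plane be z = a·x + b·y + c.
Pick Q−Pick P: 90a − 157b = −75;  Pick R−Pick P: 176a − 126b = −67.
Solving gives a = −0.06562, b = 0.44009.
Gradient magnitude |∇z| = √(a² + b²) = √(0.00431 + 0.19368) = 0.44496.
True dip = arctan(0.44496) = 24.0°, dipping toward S (azimuth ≈ 172°).

24.0°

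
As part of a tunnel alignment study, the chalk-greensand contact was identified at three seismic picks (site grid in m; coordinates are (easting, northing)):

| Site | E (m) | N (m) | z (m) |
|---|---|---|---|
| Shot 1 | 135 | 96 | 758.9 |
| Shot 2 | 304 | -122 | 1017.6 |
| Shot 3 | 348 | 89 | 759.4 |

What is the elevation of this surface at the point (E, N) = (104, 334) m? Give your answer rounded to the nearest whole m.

471 m

Two edge vectors: Shot 1→Shot 2 = (169, -218, 258.7), Shot 1→Shot 3 = (213, -7, 0.5).
Normal n = (Shot 1→Shot 2) × (Shot 1→Shot 3) = (1701.9, 55018.6, 45251).
So ∂z/∂E = −n_x/n_z = −0.03761 and ∂z/∂N = −n_y/n_z = −1.21585.
Intercept c from Shot 1: 758.9 + 5.08 + 116.72 = 880.70.
At (104, 334): z = −3.9 − 406.1 + 880.70 = 470.7 m.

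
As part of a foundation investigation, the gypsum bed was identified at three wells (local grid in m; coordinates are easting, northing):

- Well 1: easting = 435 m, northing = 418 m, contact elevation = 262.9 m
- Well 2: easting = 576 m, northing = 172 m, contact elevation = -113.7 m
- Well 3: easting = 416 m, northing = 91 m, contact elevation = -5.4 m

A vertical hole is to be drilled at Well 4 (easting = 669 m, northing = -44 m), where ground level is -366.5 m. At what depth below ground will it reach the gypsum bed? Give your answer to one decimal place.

43.2 m

Two edge vectors: Well 1→Well 2 = (141, -246, -376.6), Well 1→Well 3 = (-19, -327, -268.3).
Normal n = (Well 1→Well 2) × (Well 1→Well 3) = (-57146.4, 44985.7, -50781).
So ∂z/∂easting = −n_x/n_z = −1.12535 and ∂z/∂northing = −n_y/n_z = 0.88588.
Intercept c from Well 1: 262.9 + 489.53 − 370.30 = 382.13.
At (669, -44): z_contact = −752.86 − 38.98 + 382.13 = -409.71 m.
Depth below ground = -366.5 − (-409.71) = 43.2 m.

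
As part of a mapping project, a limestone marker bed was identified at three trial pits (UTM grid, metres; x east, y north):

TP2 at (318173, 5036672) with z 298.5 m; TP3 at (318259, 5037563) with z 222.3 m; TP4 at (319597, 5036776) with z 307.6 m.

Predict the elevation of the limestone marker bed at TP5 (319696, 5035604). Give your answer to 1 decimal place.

410.5 m

Let the plane be z = a·x + b·y + c.
TP3−TP2: 86a + 891b = −76.2;  TP4−TP2: 1424a + 104b = 9.1.
Solving gives a = 0.012726140, b = −0.086750222.
Then c = 298.5 − a·318173 − b·5036672 = 433181.80.
At (319696, 5035604): z = 4068.5 − 436839.8 + 433181.80 = 410.5 m.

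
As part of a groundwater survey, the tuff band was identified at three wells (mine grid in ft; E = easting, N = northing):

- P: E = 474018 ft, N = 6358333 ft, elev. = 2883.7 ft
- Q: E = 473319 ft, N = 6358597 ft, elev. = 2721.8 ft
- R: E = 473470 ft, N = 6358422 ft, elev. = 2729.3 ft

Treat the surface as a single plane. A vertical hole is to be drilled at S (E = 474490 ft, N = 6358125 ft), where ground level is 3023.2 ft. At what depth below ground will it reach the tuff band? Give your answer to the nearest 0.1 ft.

Two edge vectors: P→Q = (-699, 264, -161.9), P→R = (-548, 89, -154.4).
Normal n = (P→Q) × (P→R) = (-26352.5, -19204.4, 82461).
So ∂z/∂E = −n_x/n_z = 0.319575314 and ∂z/∂N = −n_y/n_z = 0.232890700.
Intercept c from P: 2883.7 − 151484.45 − 1480796.62 = −1629397.37.
At (474490, 6358125): z_contact = 151635.29 + 1480748.18 − 1629397.37 = 2986.10 ft.
Depth below ground = 3023.2 − 2986.10 = 37.1 ft.

37.1 ft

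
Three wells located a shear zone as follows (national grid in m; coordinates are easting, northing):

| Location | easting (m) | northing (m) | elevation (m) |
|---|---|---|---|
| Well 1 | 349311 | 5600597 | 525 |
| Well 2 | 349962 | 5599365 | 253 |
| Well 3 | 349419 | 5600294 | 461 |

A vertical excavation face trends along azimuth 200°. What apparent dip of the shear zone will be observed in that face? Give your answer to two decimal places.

Let the plane be z = a·easting + b·northing + c.
Well 2−Well 1: 651a − 1232b = −272;  Well 3−Well 1: 108a − 303b = −64.
Solving gives a = −0.05558, b = 0.19141.
Unit vector along 200° is (sin 200°, cos 200°) = (-0.3420, -0.9397).
Slope in that direction = a·(-0.3420) + b·(-0.9397) = −0.16086.
Apparent dip = arctan|0.16086| = 9.14° (true dip is 11.3°, so apparent ≤ true as expected).

9.14°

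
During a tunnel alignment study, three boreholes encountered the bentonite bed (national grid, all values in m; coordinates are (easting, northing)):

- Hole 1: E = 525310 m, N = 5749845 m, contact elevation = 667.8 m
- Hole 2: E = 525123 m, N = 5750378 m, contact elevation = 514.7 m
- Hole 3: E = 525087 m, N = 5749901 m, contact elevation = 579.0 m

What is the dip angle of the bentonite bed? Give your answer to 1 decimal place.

Let the plane be z = a·E + b·N + c.
Hole 2−Hole 1: −187a + 533b = −153.1;  Hole 3−Hole 1: −223a + 56b = −88.8.
Solving gives a = 0.35758, b = −0.16179.
Gradient magnitude |∇z| = √(a² + b²) = √(0.12786 + 0.02618) = 0.39248.
True dip = arctan(0.39248) = 21.4°, dipping toward WNW (azimuth ≈ 294°).

21.4°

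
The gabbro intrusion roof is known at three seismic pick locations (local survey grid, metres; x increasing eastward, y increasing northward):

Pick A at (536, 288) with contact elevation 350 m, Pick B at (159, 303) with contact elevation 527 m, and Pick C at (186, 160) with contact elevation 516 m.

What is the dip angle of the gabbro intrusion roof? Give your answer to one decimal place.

25.2°

Let the plane be z = a·x + b·y + c.
Pick B−Pick A: −377a + 15b = 177;  Pick C−Pick A: −350a − 128b = 166.
Solving gives a = −0.46997, b = −0.01181.
Gradient magnitude |∇z| = √(a² + b²) = √(0.22087 + 0.00014) = 0.47011.
True dip = arctan(0.47011) = 25.2°, dipping toward E (azimuth ≈ 089°).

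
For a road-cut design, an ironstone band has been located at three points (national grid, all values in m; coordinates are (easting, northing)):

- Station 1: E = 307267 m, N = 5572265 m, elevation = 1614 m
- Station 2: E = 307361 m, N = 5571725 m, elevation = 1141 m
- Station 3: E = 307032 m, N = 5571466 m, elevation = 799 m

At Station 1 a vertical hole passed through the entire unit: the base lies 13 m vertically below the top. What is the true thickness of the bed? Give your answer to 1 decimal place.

Let the plane be z = a·E + b·N + c.
Station 2−Station 1: 94a − 540b = −473;  Station 3−Station 1: −235a − 799b = −815.
Solving gives a = 0.30778, b = 0.92950.
|∇z| = √(a²+b²) = 0.97913, so dip δ = arctan(0.97913) = 44.40°.
True thickness = vertical thickness × cos δ = 13 × cos 44.40° = 9.3 m.

9.3 m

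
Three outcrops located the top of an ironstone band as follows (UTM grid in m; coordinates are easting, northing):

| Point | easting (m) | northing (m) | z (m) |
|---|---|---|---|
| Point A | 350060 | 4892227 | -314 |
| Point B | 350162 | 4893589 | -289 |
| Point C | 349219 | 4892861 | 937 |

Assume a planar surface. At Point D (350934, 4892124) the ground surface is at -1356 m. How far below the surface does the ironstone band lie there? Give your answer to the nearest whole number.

190 m

Let the plane be z = a·easting + b·northing + c.
Point B−Point A: 102a + 1362b = 25;  Point C−Point A: −841a + 634b = 1251.
Solving gives a = −1.39492443, b = 0.12282107.
Then c = -314 − a·350060 − b·4892227 = −112875.29.
At (350934, 4892124): z_contact = −489526.4 + 600855.9 − 112875.29 = -1545.8 m.
Depth below ground = -1356 − (-1545.8) = 190 m.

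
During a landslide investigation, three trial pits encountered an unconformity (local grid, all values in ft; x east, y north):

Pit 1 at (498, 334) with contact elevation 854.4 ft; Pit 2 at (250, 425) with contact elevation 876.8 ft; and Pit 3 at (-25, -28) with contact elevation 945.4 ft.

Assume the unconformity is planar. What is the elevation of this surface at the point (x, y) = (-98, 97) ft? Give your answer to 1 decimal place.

Let the plane be z = a·x + b·y + c.
Pit 2−Pit 1: −248a + 91b = 22.4;  Pit 3−Pit 1: −523a − 362b = 91.
Solving gives a = −0.11931, b = −0.07900.
Then c = 854.4 − a·498 − b·334 = 940.21.
At (-98, 97): z = 11.7 − 7.7 + 940.21 = 944.2 ft.

944.2 ft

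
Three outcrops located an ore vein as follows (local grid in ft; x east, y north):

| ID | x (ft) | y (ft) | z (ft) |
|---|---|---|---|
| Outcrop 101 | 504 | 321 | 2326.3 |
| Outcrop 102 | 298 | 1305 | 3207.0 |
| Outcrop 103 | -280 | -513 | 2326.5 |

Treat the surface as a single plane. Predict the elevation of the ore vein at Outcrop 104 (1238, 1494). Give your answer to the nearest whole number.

Two edge vectors: Outcrop 101→Outcrop 102 = (-206, 984, 880.7), Outcrop 101→Outcrop 103 = (-784, -834, 0.2).
Normal n = (Outcrop 101→Outcrop 102) × (Outcrop 101→Outcrop 103) = (734700.6, -690427.6, 943260).
So ∂z/∂x = −n_x/n_z = −0.77890 and ∂z/∂y = −n_y/n_z = 0.73196.
Intercept c from Outcrop 101: 2326.3 + 392.56 − 234.96 = 2483.90.
At (1238, 1494): z = −964.3 + 1093.5 + 2483.90 = 2613.2 ft.

2613 ft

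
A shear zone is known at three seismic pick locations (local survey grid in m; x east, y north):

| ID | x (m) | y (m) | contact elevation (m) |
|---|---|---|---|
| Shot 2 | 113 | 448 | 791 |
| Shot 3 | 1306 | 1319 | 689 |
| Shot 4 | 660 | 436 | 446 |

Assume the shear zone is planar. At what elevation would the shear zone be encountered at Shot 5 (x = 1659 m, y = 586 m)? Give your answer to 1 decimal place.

-59.4 m

Let the plane be z = a·x + b·y + c.
Shot 3−Shot 2: 1193a + 871b = −102;  Shot 4−Shot 2: 547a − 12b = −345.
Solving gives a = −0.614808, b = 0.724990.
Then c = 791 − a·113 − b·448 = 535.68.
At (1659, 586): z = −1020.0 + 424.8 + 535.68 = -59.4 m.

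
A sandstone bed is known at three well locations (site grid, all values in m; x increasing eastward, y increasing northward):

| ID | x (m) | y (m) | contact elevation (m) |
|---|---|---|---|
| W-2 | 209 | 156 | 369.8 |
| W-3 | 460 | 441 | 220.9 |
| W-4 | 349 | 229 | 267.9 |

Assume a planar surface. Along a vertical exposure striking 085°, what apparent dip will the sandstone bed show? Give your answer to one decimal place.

39.3°

Let the plane be z = a·x + b·y + c.
W-3−W-2: 251a + 285b = −148.9;  W-4−W-2: 140a + 73b = −101.9.
Solving gives a = −0.84218, b = 0.21926.
Unit vector along 085° is (sin 85°, cos 85°) = (0.9962, 0.0872).
Slope in that direction = a·(0.9962) + b·(0.0872) = −0.81987.
Apparent dip = arctan|0.81987| = 39.3° (true dip is 41.0°, so apparent ≤ true as expected).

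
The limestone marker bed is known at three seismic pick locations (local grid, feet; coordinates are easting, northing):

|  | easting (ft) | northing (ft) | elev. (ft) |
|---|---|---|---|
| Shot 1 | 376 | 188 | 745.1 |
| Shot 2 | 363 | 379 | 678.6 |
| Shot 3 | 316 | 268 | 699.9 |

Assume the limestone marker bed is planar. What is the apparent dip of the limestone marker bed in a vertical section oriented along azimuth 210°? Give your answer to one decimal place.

7.1°

Let the plane be z = a·easting + b·northing + c.
Shot 2−Shot 1: −13a + 191b = −66.5;  Shot 3−Shot 1: −60a + 80b = −45.2.
Solving gives a = 0.31797, b = −0.32653.
Unit vector along 210° is (sin 210°, cos 210°) = (-0.5000, -0.8660).
Slope in that direction = a·(-0.5000) + b·(-0.8660) = 0.12380.
Apparent dip = arctan|0.12380| = 7.1° (true dip is 24.5°, so apparent ≤ true as expected).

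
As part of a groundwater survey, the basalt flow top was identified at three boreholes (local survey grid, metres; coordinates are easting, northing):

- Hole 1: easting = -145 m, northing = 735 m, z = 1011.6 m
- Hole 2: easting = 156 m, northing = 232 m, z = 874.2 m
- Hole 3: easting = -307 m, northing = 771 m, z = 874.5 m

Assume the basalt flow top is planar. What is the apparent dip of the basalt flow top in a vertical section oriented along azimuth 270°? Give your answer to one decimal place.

Let the plane be z = a·easting + b·northing + c.
Hole 2−Hole 1: 301a − 503b = −137.4;  Hole 3−Hole 1: −162a + 36b = −137.1.
Solving gives a = 1.04611, b = 0.89916.
Unit vector along 270° is (sin 270°, cos 270°) = (-1.0000, -0.0000).
Slope in that direction = a·(-1.0000) + b·(-0.0000) = −1.04611.
Apparent dip = arctan|1.04611| = 46.3° (true dip is 54.1°, so apparent ≤ true as expected).

46.3°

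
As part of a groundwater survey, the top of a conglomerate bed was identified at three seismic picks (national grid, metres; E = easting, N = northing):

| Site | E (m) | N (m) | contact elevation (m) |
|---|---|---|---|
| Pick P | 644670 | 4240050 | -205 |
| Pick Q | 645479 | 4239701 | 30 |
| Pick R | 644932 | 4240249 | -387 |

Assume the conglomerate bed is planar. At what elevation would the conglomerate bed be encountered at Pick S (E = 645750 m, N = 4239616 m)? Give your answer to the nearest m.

82 m

Two edge vectors: Pick P→Pick Q = (809, -349, 235), Pick P→Pick R = (262, 199, -182).
Normal n = (Pick P→Pick Q) × (Pick P→Pick R) = (16753, 208808, 252429).
So ∂z/∂E = −n_x/n_z = −0.06636718 and ∂z/∂N = −n_y/n_z = −0.82719497.
Intercept c from Pick P: -205 + 42784.93 + 3507348.05 = 3549927.98.
At (645750, 4239616): z = −42856.6 − 3506989.0 + 3549927.98 = 82.3 m.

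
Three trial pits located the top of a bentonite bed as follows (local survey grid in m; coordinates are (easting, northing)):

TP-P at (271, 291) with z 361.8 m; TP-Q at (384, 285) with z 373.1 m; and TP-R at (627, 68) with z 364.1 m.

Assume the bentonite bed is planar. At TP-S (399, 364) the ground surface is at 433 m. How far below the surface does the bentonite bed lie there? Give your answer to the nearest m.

45 m

Two edge vectors: TP-P→TP-Q = (113, -6, 11.3), TP-P→TP-R = (356, -223, 2.3).
Normal n = (TP-P→TP-Q) × (TP-P→TP-R) = (2506.1, 3762.9, -23063).
So ∂z/∂E = −n_x/n_z = 0.10866 and ∂z/∂N = −n_y/n_z = 0.16316.
Intercept c from TP-P: 361.8 − 29.45 − 47.48 = 284.87.
At (399, 364): z_contact = 43.4 + 59.4 + 284.87 = 387.6 m.
Depth below ground = 433 − 387.6 = 45 m.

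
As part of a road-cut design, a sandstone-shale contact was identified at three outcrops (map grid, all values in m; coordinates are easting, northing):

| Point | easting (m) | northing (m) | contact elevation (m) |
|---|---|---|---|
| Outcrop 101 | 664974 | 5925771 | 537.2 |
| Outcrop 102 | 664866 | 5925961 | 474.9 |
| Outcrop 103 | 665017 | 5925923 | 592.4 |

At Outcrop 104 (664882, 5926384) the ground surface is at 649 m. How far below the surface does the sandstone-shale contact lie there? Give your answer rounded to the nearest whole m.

Let the plane be z = a·easting + b·northing + c.
Outcrop 102−Outcrop 101: −108a + 190b = −62.3;  Outcrop 103−Outcrop 101: 43a + 152b = 55.2.
Solving gives a = 0.81174652, b = 0.13351908.
Then c = 537.2 − a·664974 − b·5925771 = −1330456.60.
At (664882, 5926384): z_contact = 539715.7 + 791285.3 − 1330456.60 = 544.4 m.
Depth below ground = 649 − 544.4 = 105 m.

105 m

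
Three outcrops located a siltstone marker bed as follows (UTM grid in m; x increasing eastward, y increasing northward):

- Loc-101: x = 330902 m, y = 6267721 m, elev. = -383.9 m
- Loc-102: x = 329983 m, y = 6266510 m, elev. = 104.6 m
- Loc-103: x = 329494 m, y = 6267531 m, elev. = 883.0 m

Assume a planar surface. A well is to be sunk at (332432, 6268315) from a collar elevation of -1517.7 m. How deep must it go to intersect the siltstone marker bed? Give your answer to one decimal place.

122.2 m

Let the plane be z = a·x + b·y + c.
Loc-102−Loc-101: −919a − 1211b = 488.5;  Loc-103−Loc-101: −1408a − 190b = 1266.9.
Solving gives a = −0.941797857, b = 0.311323064.
Then c = -383.9 − a·330902 − b·6267721 = −1640027.21.
At (332432, 6268315): z_contact = −313083.75 + 1951471.03 − 1640027.21 = -1639.92 m.
Depth below ground = -1517.7 − (-1639.92) = 122.2 m.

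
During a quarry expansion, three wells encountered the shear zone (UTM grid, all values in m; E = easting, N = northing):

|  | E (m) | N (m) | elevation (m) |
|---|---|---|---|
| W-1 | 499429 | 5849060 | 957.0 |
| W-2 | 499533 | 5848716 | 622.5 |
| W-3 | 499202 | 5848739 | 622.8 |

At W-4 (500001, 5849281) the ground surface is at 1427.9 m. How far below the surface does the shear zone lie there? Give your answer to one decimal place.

Two edge vectors: W-1→W-2 = (104, -344, -334.5), W-1→W-3 = (-227, -321, -334.2).
Normal n = (W-1→W-2) × (W-1→W-3) = (7590.3, 110688.3, -111472).
So ∂z/∂E = −n_x/n_z = 0.068091539 and ∂z/∂N = −n_y/n_z = 0.992969535.
Intercept c from W-1: 957 − 34006.89 − 5807938.39 = −5840988.28.
At (500001, 5849281): z_contact = 34045.84 + 5808157.83 − 5840988.28 = 1215.39 m.
Depth below ground = 1427.9 − 1215.39 = 212.5 m.

212.5 m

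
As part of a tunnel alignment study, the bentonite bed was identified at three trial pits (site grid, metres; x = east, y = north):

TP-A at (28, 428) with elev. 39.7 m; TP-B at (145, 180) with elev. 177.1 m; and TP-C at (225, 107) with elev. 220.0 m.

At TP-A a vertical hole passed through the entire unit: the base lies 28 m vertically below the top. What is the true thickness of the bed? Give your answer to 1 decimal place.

Two edge vectors: TP-A→TP-B = (117, -248, 137.4), TP-A→TP-C = (197, -321, 180.3).
Normal n = (TP-A→TP-B) × (TP-A→TP-C) = (-609, 5972.7, 11299).
So ∂z/∂x = −n_x/n_z = 0.05390 and ∂z/∂y = −n_y/n_z = −0.52860.
|∇z| = √(a²+b²) = 0.53135, so dip δ = arctan(0.53135) = 27.98°.
True thickness = vertical thickness × cos δ = 28 × cos 27.98° = 24.7 m.

24.7 m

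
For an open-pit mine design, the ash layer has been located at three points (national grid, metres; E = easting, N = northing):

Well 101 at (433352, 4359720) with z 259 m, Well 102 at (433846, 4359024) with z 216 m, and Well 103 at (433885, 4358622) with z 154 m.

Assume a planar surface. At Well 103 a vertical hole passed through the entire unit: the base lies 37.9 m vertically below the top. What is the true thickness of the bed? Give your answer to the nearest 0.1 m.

Let the plane be z = a·E + b·N + c.
Well 102−Well 101: 494a − 696b = −43;  Well 103−Well 101: 533a − 1098b = −105.
Solving gives a = 0.15087, b = 0.16887.
|∇z| = √(a²+b²) = 0.22645, so dip δ = arctan(0.22645) = 12.76°.
True thickness = vertical thickness × cos δ = 37.9 × cos 12.76° = 37.0 m.

37.0 m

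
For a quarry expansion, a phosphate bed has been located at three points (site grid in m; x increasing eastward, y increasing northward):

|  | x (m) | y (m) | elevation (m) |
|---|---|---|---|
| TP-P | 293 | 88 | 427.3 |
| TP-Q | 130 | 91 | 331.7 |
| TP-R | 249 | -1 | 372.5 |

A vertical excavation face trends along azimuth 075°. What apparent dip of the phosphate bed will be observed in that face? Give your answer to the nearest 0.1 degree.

33.3°

Two edge vectors: TP-P→TP-Q = (-163, 3, -95.6), TP-P→TP-R = (-44, -89, -54.8).
Normal n = (TP-P→TP-Q) × (TP-P→TP-R) = (-8672.8, -4726, 14639).
So ∂z/∂x = −n_x/n_z = 0.59244 and ∂z/∂y = −n_y/n_z = 0.32284.
Unit vector along 075° is (sin 75°, cos 75°) = (0.9659, 0.2588).
Slope in that direction = a·(0.9659) + b·(0.2588) = 0.65581.
Apparent dip = arctan|0.65581| = 33.3° (true dip is 34.0°, so apparent ≤ true as expected).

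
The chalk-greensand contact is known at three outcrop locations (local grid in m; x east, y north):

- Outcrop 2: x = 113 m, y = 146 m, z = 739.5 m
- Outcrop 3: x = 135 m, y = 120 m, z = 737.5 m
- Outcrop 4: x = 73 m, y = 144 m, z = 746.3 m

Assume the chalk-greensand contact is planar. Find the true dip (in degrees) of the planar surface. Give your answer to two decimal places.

Let the plane be z = a·x + b·y + c.
Outcrop 3−Outcrop 2: 22a − 26b = −2;  Outcrop 4−Outcrop 2: −40a − 2b = 6.8.
Solving gives a = −0.16679, b = −0.06421.
Gradient magnitude |∇z| = √(a² + b²) = √(0.02782 + 0.00412) = 0.17872.
True dip = arctan(0.17872) = 10.13°, dipping toward ENE (azimuth ≈ 069°).

10.13°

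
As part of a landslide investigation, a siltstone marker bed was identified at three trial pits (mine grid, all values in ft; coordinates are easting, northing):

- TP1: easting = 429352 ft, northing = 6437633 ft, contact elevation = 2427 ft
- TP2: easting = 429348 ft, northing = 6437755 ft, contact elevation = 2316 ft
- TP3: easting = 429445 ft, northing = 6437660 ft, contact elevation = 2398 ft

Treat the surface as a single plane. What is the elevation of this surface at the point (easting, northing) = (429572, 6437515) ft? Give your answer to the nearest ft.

2524 ft

Let the plane be z = a·easting + b·northing + c.
TP2−TP1: −4a + 122b = −111;  TP3−TP1: 93a + 27b = −29.
Solving gives a = −0.04723241, b = −0.91138467.
Then c = 2427 − a·429352 − b·6437633 = 5889866.35.
At (429572, 6437515): z = −20289.7 − 5867052.5 + 5889866.35 = 2524.2 ft.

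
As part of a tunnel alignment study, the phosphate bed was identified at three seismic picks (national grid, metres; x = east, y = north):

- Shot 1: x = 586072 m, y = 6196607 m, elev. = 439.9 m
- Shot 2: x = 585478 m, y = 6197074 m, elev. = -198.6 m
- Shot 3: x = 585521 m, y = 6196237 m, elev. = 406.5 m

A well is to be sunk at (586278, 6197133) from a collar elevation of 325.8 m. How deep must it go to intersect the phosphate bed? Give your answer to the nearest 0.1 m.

143.2 m

Let the plane be z = a·x + b·y + c.
Shot 2−Shot 1: −594a + 467b = −638.5;  Shot 3−Shot 1: −551a − 370b = −33.4.
Solving gives a = 0.527864983, b = −0.695820556.
Then c = 439.9 − a·586072 − b·6196607 = 4002799.54.
At (586278, 6197133): z_contact = 309475.63 − 4312092.53 + 4002799.54 = 182.64 m.
Depth below ground = 325.8 − 182.64 = 143.2 m.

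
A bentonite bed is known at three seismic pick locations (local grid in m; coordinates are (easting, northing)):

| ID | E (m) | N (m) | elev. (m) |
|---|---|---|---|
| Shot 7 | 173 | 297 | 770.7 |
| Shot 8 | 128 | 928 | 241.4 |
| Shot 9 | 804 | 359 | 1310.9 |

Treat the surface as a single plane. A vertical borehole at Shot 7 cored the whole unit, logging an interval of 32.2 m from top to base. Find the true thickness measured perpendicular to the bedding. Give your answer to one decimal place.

Two edge vectors: Shot 7→Shot 8 = (-45, 631, -529.3), Shot 7→Shot 9 = (631, 62, 540.2).
Normal n = (Shot 7→Shot 8) × (Shot 7→Shot 9) = (373682.8, -309679.3, -400951).
So ∂z/∂E = −n_x/n_z = 0.93199 and ∂z/∂N = −n_y/n_z = −0.77236.
|∇z| = √(a²+b²) = 1.21043, so dip δ = arctan(1.21043) = 50.44°.
True thickness = vertical thickness × cos δ = 32.2 × cos 50.44° = 20.5 m.

20.5 m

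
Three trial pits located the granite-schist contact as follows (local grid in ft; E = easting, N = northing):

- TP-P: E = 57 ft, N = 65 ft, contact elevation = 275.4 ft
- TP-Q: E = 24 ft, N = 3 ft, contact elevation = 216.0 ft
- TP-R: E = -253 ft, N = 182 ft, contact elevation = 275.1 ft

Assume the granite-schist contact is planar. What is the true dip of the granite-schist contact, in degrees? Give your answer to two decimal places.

40.45°

Two edge vectors: TP-P→TP-Q = (-33, -62, -59.4), TP-P→TP-R = (-310, 117, -0.3).
Normal n = (TP-P→TP-Q) × (TP-P→TP-R) = (6968.4, 18404.1, -23081).
So ∂z/∂E = −n_x/n_z = 0.30191 and ∂z/∂N = −n_y/n_z = 0.79737.
Gradient magnitude |∇z| = √(a² + b²) = √(0.09115 + 0.63580) = 0.85261.
True dip = arctan(0.85261) = 40.45°, dipping toward SSW (azimuth ≈ 201°).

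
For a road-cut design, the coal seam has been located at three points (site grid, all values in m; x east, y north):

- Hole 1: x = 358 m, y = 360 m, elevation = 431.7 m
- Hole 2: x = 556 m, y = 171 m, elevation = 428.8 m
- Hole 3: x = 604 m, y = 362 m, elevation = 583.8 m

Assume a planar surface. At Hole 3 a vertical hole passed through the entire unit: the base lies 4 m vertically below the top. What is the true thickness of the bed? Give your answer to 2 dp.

Let the plane be z = a·x + b·y + c.
Hole 2−Hole 1: 198a − 189b = −2.9;  Hole 3−Hole 1: 246a + 2b = 152.1.
Solving gives a = 0.61295, b = 0.65748.
|∇z| = √(a²+b²) = 0.89888, so dip δ = arctan(0.89888) = 41.95°.
True thickness = vertical thickness × cos δ = 4 × cos 41.95° = 2.97 m.

2.97 m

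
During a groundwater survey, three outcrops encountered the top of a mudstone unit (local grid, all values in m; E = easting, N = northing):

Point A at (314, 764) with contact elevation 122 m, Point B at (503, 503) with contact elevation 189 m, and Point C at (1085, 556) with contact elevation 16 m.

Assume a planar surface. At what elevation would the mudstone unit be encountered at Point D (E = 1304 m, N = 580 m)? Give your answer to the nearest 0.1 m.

-50.9 m

Two edge vectors: Point A→Point B = (189, -261, 67), Point A→Point C = (771, -208, -106).
Normal n = (Point A→Point B) × (Point A→Point C) = (41602, 71691, 161919).
So ∂z/∂E = −n_x/n_z = −0.256931 and ∂z/∂N = −n_y/n_z = −0.442758.
Intercept c from Point A: 122 + 80.68 + 338.27 = 540.94.
At (1304, 580): z = −335.0 − 256.8 + 540.94 = -50.9 m.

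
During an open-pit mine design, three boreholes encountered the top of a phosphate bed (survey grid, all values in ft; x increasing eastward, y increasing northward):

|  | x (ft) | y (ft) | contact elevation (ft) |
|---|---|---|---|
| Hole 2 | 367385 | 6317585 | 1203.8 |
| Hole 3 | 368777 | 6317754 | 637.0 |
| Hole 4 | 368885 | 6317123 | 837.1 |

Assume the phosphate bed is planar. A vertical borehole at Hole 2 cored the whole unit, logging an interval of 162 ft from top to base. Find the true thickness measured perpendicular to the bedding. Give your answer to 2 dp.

Two edge vectors: Hole 2→Hole 3 = (1392, 169, -566.8), Hole 2→Hole 4 = (1500, -462, -366.7).
Normal n = (Hole 2→Hole 3) × (Hole 2→Hole 4) = (-323833.9, -339753.6, -896604).
So ∂z/∂x = −n_x/n_z = −0.36118 and ∂z/∂y = −n_y/n_z = −0.37893.
|∇z| = √(a²+b²) = 0.52349, so dip δ = arctan(0.52349) = 27.63°.
True thickness = vertical thickness × cos δ = 162 × cos 27.63° = 143.52 ft.

143.52 ft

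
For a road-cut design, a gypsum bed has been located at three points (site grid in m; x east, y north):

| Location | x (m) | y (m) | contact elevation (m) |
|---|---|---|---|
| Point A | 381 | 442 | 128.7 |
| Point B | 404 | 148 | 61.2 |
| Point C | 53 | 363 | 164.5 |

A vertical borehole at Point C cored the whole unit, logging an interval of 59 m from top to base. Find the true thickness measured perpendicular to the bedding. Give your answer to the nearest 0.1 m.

Let the plane be z = a·x + b·y + c.
Point B−Point A: 23a − 294b = −67.5;  Point C−Point A: −328a − 79b = 35.8.
Solving gives a = −0.16140, b = 0.21697.
|∇z| = √(a²+b²) = 0.27042, so dip δ = arctan(0.27042) = 15.13°.
True thickness = vertical thickness × cos δ = 59 × cos 15.13° = 57.0 m.

57.0 m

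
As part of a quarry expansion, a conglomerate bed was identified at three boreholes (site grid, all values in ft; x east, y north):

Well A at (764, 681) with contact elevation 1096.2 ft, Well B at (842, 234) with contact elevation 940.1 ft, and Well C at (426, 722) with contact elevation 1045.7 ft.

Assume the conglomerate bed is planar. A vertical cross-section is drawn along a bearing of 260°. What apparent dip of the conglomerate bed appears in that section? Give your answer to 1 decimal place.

14.5°

Two edge vectors: Well A→Well B = (78, -447, -156.1), Well A→Well C = (-338, 41, -50.5).
Normal n = (Well A→Well B) × (Well A→Well C) = (28973.6, 56700.8, -147888).
So ∂z/∂x = −n_x/n_z = 0.19592 and ∂z/∂y = −n_y/n_z = 0.38340.
Unit vector along 260° is (sin 260°, cos 260°) = (-0.9848, -0.1736).
Slope in that direction = a·(-0.9848) + b·(-0.1736) = −0.25952.
Apparent dip = arctan|0.25952| = 14.5° (true dip is 23.3°, so apparent ≤ true as expected).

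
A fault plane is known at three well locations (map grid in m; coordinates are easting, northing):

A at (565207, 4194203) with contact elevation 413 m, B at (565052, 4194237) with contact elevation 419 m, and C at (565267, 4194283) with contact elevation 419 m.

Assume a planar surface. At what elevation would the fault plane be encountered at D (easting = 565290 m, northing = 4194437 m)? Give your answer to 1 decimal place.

432.3 m

Two edge vectors: A→B = (-155, 34, 6), A→C = (60, 80, 6).
Normal n = (A→B) × (A→C) = (-276, 1290, -14440).
So ∂z/∂easting = −n_x/n_z = −0.019113573 and ∂z/∂northing = −n_y/n_z = 0.089335180.
Intercept c from A: 413 + 10803.13 − 374689.88 = −363473.75.
At (565290, 4194437): z = −10804.7 + 374710.8 − 363473.75 = 432.3 m.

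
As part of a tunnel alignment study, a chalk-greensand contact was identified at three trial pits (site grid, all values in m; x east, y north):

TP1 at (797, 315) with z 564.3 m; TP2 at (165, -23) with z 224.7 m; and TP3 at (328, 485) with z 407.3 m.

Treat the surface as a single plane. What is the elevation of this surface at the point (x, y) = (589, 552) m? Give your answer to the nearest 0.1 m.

Two edge vectors: TP1→TP2 = (-632, -338, -339.6), TP1→TP3 = (-469, 170, -157).
Normal n = (TP1→TP2) × (TP1→TP3) = (110798, 60048.4, -265962).
So ∂z/∂x = −n_x/n_z = 0.41659 and ∂z/∂y = −n_y/n_z = 0.22578.
Intercept c from TP1: 564.3 − 332.02 − 71.12 = 161.15.
At (589, 552): z = 245.4 + 124.6 + 161.15 = 531.2 m.

531.2 m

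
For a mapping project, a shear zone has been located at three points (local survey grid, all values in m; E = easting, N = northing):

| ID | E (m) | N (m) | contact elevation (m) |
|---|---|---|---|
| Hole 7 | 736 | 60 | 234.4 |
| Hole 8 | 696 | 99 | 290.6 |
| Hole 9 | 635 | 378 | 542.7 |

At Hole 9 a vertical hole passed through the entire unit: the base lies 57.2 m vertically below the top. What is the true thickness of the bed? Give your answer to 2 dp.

40.27 m

Two edge vectors: Hole 7→Hole 8 = (-40, 39, 56.2), Hole 7→Hole 9 = (-101, 318, 308.3).
Normal n = (Hole 7→Hole 8) × (Hole 7→Hole 9) = (-5847.9, 6655.8, -8781).
So ∂z/∂E = −n_x/n_z = −0.66597 and ∂z/∂N = −n_y/n_z = 0.75798.
|∇z| = √(a²+b²) = 1.00898, so dip δ = arctan(1.00898) = 45.26°.
True thickness = vertical thickness × cos δ = 57.2 × cos 45.26° = 40.27 m.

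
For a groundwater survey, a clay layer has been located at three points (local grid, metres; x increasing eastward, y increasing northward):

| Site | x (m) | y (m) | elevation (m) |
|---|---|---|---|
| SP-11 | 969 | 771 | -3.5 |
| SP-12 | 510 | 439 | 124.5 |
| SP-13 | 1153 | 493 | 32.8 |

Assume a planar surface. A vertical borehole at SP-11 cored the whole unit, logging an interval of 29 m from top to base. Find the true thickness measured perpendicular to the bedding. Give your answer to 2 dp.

Let the plane be z = a·x + b·y + c.
SP-12−SP-11: −459a − 332b = 128;  SP-13−SP-11: 184a − 278b = 36.3.
Solving gives a = −0.12471, b = −0.21312.
|∇z| = √(a²+b²) = 0.24693, so dip δ = arctan(0.24693) = 13.87°.
True thickness = vertical thickness × cos δ = 29 × cos 13.87° = 28.15 m.

28.15 m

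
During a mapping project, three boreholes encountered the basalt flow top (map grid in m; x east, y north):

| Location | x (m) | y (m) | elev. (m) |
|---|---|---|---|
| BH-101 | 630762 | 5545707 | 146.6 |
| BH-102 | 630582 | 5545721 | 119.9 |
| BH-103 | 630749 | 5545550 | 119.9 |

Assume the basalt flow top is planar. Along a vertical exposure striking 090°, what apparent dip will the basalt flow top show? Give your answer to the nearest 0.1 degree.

Let the plane be z = a·x + b·y + c.
BH-102−BH-101: −180a + 14b = −26.7;  BH-103−BH-101: −13a − 157b = −26.7.
Solving gives a = 0.16053, b = 0.15677.
Unit vector along 090° is (sin 90°, cos 90°) = (1.0000, 0.0000).
Slope in that direction = a·(1.0000) + b·(0.0000) = 0.16053.
Apparent dip = arctan|0.16053| = 9.1° (true dip is 12.6°, so apparent ≤ true as expected).

9.1°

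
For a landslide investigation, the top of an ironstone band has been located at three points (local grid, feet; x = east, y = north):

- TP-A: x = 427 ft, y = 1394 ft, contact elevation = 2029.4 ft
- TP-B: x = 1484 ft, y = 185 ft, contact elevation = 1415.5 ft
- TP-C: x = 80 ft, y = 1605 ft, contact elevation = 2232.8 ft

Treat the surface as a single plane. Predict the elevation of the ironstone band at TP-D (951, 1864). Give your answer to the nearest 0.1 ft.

Let the plane be z = a·x + b·y + c.
TP-B−TP-A: 1057a − 1209b = −613.9;  TP-C−TP-A: −347a + 211b = 203.4.
Solving gives a = −0.592265, b = −0.010028.
Then c = 2029.4 − a·427 − b·1394 = 2296.28.
At (951, 1864): z = −563.2 − 18.7 + 2296.28 = 1714.3 ft.

1714.3 ft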